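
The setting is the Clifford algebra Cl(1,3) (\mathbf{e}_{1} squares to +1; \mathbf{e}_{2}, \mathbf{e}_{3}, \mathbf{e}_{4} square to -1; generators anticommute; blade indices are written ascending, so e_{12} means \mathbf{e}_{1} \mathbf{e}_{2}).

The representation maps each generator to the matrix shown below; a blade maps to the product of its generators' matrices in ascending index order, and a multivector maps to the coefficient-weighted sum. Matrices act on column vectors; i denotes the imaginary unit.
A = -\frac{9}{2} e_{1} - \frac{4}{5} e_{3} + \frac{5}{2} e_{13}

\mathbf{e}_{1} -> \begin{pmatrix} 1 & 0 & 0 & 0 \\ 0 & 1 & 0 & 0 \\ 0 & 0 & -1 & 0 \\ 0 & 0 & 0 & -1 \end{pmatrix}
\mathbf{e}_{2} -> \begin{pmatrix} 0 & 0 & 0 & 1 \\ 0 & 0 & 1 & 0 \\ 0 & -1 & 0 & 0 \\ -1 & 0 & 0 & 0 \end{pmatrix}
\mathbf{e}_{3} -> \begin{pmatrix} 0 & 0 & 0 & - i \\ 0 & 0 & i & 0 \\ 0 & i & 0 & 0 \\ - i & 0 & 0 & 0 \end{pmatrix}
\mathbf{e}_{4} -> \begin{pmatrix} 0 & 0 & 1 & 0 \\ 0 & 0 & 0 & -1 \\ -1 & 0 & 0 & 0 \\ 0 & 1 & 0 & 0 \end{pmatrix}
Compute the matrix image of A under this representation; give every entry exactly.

Bivector images (products of the table entries): rho(e_{13}) = rho(\mathbf{e}_{1})rho(\mathbf{e}_{3}) = \begin{pmatrix} 0 & 0 & 0 & - i \\ 0 & 0 & i & 0 \\ 0 & - i & 0 & 0 \\ i & 0 & 0 & 0 \end{pmatrix}.
M = (-\frac{9}{2})*rho(e_{1}) + (-\frac{4}{5})*rho(e_{3}) + (\frac{5}{2})*rho(e_{13}), summed entrywise:
Answer: \begin{pmatrix} - \frac{9}{2} & 0 & 0 & - \frac{17 i}{10} \\ 0 & - \frac{9}{2} & \frac{17 i}{10} & 0 \\ 0 & - \frac{33 i}{10} & \frac{9}{2} & 0 \\ \frac{33 i}{10} & 0 & 0 & \frac{9}{2} \end{pmatrix}


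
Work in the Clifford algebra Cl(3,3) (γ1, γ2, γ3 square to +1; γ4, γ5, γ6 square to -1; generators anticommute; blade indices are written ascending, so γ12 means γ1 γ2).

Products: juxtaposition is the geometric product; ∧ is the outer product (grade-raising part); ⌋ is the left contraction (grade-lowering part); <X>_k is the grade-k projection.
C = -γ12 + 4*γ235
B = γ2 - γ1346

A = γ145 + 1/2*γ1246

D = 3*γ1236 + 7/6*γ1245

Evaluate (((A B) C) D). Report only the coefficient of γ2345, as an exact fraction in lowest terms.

step 1: -1/2*γ23 + 1/2*γ146 - γ356 + γ1245
step 2: 2*γ5 - 1/2*γ13 + 4*γ26 + γ45 - 4*γ134 - 1/2*γ246 + γ12356 - 2*γ123456
step 3: 3*γ5 - 7/6*γ12 - 12*γ13 - 3/2*γ26 - 7/3*γ36 + 6*γ45 + 7/3*γ124 - 3/2*γ134 - 7/12*γ156 + 14/3*γ235 + 12*γ246 - 7/6*γ346 - 14/3*γ1456 - 7/12*γ2345 - 6*γ12356 + 3*γ123456
Answer: -7/12


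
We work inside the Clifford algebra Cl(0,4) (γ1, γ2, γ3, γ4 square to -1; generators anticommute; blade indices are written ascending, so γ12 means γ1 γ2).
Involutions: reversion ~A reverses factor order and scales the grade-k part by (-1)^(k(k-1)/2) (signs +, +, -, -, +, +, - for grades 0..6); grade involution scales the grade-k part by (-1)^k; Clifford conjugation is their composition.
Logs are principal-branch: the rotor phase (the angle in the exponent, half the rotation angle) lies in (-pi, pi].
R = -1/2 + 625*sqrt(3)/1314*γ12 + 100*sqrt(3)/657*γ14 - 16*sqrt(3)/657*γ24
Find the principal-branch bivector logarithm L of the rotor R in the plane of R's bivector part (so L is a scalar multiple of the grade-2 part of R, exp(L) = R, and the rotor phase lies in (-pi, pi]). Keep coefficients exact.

The scalar part of R is -1/2, which fixes the principal-branch rotor phase; the unit plane is then the bivector part divided by the sine of that phase, and L is that plane scaled by the phase.
Concretely: cos(phase) = -1/2 gives phase = ±2*pi/3, and since phase/sin(phase) is even the sign is immaterial: L = (phase/sin(phase)) * <R>_2 = (4*sqrt(3)*pi/9) * <R>_2.
Answer: 1250*pi/1971*γ12 + 400*pi/1971*γ14 - 64*pi/1971*γ24


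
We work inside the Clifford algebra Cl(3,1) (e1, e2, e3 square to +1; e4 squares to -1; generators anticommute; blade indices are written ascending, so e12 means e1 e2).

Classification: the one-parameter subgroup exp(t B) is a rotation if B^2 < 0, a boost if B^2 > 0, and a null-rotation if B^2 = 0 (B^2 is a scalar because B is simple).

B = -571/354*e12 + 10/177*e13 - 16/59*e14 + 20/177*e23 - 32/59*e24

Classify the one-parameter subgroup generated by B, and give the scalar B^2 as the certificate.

B^2 term by term: the squares give (-571/354)^2*(e12)^2 + (10/177)^2*(e13)^2 + (-16/59)^2*(e14)^2 + (20/177)^2*(e23)^2 + (-32/59)^2*(e24)^2 = 326041/125316*(-1) + 100/31329*(-1) + 256/3481*(+1) + 400/31329*(-1) + 1024/3481*(+1) = -9/4 (each basis 2-blade squares to minus the product of its generators' squares); cross terms between blades sharing an index anticommute and cancel; the commuting (index-disjoint) pairs give grade-4 terms 2*c*c'*(blade product), which cancel blade by blade — e1234: 640/10443 - 640/10443 = 0 — confirming B is simple. So B^2 = -9/4.
Answer: rotation, certificate B^2 = -9/4. Why this suffices: the scalar -9/4 survives any versor conjugation, so its sign alone determines the class however B is presented.


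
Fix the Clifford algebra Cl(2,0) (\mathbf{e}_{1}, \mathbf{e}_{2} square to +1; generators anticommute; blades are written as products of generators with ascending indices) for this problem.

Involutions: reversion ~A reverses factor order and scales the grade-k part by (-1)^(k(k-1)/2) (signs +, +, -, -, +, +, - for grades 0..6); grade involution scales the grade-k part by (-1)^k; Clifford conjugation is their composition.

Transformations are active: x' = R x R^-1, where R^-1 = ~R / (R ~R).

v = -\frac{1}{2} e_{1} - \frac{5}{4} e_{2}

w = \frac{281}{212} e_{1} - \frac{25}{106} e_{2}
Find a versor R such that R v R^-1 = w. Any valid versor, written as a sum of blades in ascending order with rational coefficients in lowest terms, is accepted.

Sketch: the shared square \frac{29}{16} makes R = v + w = \frac{175}{212} e_{1} - \frac{315}{212} e_{2} the natural versor; its sandwich fixes that direction, negates (v - w)/2, and sends v to w.
Answer: \frac{175}{212} e_{1} - \frac{315}{212} e_{2}


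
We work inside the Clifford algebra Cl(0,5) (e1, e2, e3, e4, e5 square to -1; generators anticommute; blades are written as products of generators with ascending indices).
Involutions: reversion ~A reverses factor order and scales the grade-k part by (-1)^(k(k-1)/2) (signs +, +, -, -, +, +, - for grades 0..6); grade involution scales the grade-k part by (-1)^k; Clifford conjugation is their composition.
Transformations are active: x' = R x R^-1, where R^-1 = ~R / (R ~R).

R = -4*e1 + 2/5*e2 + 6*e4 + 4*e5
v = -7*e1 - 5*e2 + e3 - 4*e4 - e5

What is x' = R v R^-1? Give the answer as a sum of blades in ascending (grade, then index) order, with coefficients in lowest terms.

~R = -4*e1 + 2/5*e2 + 6*e4 + 4*e5, and R ~R = -1704/25, so R^-1 = ~R / (-1704/25).
R v = 2 + 114/5*e1 e2 - 4*e1 e3 + 58*e1 e4 + 32*e1 e5 + 2/5*e2 e3 + 142/5*e2 e4 + 98/5*e2 e5 - 6*e3 e4 - 4*e3 e5 + 10*e4 e5
Answer: 1541/213*e1 + 1060/213*e2 - e3 + 259/71*e4 + 163/213*e5


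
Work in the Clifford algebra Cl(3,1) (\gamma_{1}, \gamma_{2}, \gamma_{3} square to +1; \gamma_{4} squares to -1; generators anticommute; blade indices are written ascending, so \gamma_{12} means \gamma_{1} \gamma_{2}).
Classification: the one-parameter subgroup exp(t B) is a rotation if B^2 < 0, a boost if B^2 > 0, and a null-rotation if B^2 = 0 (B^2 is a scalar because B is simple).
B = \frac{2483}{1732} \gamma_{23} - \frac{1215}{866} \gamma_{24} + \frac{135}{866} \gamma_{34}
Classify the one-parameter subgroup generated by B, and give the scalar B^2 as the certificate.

B^2 term by term: the squares give (\frac{2483}{1732})^2*(\gamma_{23})^2 + (-\frac{1215}{866})^2*(\gamma_{24})^2 + (\frac{135}{866})^2*(\gamma_{34})^2 = \frac{6165289}{2999824}*(-1) + \frac{1476225}{749956}*(+1) + \frac{18225}{749956}*(+1) = -\frac{1}{16} (each basis 2-blade squares to minus the product of its generators' squares); cross terms between blades sharing an index anticommute and cancel. So B^2 = -\frac{1}{16}.
Answer: rotation, certificate B^2 = -\frac{1}{16}. One invariant decides it: the square -\frac{1}{16} survives every conjugation, and its sign is exactly the classification.


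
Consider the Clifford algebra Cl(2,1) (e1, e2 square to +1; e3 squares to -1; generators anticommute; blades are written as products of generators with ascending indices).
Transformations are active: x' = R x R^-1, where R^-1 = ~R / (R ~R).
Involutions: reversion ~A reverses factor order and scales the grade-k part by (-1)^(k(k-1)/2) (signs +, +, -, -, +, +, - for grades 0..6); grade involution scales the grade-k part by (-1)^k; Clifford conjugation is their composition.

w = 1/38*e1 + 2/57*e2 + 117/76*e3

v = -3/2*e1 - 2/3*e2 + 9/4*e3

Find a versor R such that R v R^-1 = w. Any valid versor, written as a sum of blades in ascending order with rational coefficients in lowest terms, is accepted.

Reasoning: v^2 = w^2 = -341/144 since conjugation preserves the quadratic form; R = v + w = -28/19*e1 - 12/19*e2 + 72/19*e3 is then valid when invertible, keeping its own part and reversing (v - w)/2.
Answer: -28/19*e1 - 12/19*e2 + 72/19*e3


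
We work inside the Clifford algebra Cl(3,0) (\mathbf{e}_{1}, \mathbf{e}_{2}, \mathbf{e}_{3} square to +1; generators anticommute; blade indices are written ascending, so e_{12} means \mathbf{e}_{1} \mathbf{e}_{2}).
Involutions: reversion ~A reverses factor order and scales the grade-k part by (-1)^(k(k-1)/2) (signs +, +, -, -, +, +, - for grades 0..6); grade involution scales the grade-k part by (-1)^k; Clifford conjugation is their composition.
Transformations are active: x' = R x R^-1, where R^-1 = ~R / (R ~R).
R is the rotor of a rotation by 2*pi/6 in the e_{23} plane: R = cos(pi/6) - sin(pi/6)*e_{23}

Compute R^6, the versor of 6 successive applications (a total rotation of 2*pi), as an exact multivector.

Rotor phase runs at HALF the rotation angle; powers of one rotor simply add phase, so after 6 steps in e_{23} the phase is 6*pi/6 = \pi and R^6 = cos(\pi) - sin(\pi)*e_{23}.
cos(\pi) = -1 and sin(\pi) = 0, so R^6 = -1. The total rotation 2*pi is 1 full turn, so every vector returns to itself, yet the rotor is -1, on the OTHER sheet of the double cover (an odd number of 2*pi turns).
Answer: -1


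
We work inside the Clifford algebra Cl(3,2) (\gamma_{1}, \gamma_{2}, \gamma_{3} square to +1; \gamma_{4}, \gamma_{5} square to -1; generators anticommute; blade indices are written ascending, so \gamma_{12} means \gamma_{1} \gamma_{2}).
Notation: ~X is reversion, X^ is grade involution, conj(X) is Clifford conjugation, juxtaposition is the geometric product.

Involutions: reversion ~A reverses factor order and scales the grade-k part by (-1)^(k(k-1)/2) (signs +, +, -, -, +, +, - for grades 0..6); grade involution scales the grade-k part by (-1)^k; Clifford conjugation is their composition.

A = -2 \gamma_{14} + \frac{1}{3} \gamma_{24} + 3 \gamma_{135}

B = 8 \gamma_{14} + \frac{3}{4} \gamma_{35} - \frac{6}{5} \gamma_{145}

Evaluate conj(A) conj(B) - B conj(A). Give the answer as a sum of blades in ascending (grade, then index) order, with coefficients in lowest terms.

first term: -16 - \frac{9}{4} \gamma_{1} - \frac{12}{5} \gamma_{5} - \frac{8}{3} \gamma_{12} - \frac{18}{5} \gamma_{34} - \frac{2}{5} \gamma_{125} + 24 \gamma_{345} + \frac{3}{2} \gamma_{1345} - \frac{1}{4} \gamma_{2345}
second term: 16 + \frac{9}{4} \gamma_{1} - \frac{12}{5} \gamma_{5} - \frac{8}{3} \gamma_{12} + \frac{18}{5} \gamma_{34} + \frac{2}{5} \gamma_{125} + 24 \gamma_{345} - \frac{3}{2} \gamma_{1345} + \frac{1}{4} \gamma_{2345}
Answer: -32 - \frac{9}{2} \gamma_{1} - \frac{36}{5} \gamma_{34} - \frac{4}{5} \gamma_{125} + 3 \gamma_{1345} - \frac{1}{2} \gamma_{2345}


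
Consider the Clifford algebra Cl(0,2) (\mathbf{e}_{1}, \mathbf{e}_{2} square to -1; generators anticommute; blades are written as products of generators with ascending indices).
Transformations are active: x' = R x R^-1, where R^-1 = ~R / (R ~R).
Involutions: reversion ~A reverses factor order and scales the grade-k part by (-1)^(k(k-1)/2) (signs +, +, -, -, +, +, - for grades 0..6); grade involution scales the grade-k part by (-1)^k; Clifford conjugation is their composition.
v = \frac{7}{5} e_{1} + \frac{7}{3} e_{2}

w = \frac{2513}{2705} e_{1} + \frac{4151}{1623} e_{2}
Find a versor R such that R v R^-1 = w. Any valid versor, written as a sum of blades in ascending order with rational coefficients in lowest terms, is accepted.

The midline construction: v and w both square to -\frac{1666}{225}, so reflecting in their sum \frac{1260}{541} e_{1} + \frac{2646}{541} e_{2} exchanges them.
Answer: \frac{1260}{541} e_{1} + \frac{2646}{541} e_{2}


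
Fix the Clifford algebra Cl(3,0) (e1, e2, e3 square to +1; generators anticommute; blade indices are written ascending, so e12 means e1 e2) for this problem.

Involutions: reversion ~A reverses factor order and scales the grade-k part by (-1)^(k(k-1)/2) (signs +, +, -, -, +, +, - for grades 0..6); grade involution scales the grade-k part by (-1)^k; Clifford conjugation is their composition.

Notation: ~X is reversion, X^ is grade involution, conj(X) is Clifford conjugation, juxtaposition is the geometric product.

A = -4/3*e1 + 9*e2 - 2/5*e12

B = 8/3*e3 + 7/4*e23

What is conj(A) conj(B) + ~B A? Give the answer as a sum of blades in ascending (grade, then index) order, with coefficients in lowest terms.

first term: 63/4*e3 - 383/90*e13 + 24*e23 - 17/5*e123
second term: 63/4*e3 + 257/90*e13 - 24*e23 + 19/15*e123
Answer: 63/2*e3 - 7/5*e13 - 32/15*e123


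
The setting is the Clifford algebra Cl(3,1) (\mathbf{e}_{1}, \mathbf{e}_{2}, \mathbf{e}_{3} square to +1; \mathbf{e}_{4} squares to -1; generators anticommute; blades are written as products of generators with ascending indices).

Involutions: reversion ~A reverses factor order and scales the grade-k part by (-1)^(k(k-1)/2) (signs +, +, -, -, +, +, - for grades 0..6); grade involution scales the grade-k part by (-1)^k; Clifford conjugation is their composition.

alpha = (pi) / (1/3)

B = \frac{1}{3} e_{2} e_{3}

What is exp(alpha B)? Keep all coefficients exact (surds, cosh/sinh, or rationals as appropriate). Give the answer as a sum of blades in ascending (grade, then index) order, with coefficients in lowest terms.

B^2 = (\frac{1}{3})^2*(e_{2} e_{3})^2 = \frac{1}{9}*(-1) = -\frac{1}{9} (a basis 2-blade squares to minus the product of its generators' squares).
B^2 = -\frac{1}{9} — the negative square puts this in the circular regime; l = \frac{1}{3}, alpha*l = \pi, so exp(alpha B) = cos(\pi) + (sin(\pi)/(\frac{1}{3}))*B = -1 + (0)*B.
Answer: -1


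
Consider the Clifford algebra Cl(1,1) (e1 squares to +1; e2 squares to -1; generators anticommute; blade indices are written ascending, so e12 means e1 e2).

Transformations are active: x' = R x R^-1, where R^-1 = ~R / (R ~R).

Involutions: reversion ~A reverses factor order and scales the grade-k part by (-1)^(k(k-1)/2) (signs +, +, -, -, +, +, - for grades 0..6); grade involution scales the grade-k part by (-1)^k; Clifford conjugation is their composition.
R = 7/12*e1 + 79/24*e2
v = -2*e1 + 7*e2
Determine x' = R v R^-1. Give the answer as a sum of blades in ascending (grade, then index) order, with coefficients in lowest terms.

~R = 7/12*e1 + 79/24*e2, and R ~R = -2015/192, so R^-1 = ~R / (-2015/192).
R v = -581/24 + 32/3*e12
Answer: 28358/6045*e1 + 49483/6045*e2


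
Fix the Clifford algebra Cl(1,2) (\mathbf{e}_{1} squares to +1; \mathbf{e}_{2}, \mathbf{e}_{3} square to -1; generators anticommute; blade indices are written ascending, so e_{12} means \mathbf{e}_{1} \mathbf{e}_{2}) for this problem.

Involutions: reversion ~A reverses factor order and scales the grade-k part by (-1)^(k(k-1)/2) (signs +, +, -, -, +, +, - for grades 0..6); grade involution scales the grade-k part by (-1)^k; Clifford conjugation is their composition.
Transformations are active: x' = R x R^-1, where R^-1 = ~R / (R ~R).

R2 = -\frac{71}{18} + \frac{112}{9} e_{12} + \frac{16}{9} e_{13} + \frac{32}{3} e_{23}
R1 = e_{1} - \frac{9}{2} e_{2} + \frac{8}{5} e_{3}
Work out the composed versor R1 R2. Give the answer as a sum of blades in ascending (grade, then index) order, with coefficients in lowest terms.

Distribute over the terms of R1 (each basis-blade product reordered to ascending indices, repeated generators contracted through their squares):
(e_{1}) R2 = -\frac{71}{18} e_{1} + \frac{112}{9} e_{2} + \frac{16}{9} e_{3} + \frac{32}{3} e_{123}
(-\frac{9}{2} e_{2}) R2 = -56 e_{1} + \frac{71}{4} e_{2} + 48 e_{3} + 8 e_{123}
(\frac{8}{5} e_{3}) R2 = \frac{128}{45} e_{1} + \frac{256}{15} e_{2} - \frac{284}{45} e_{3} + \frac{896}{45} e_{123}
Summing the partial products and collecting blades:
Answer: -\frac{571}{10} e_{1} + \frac{8507}{180} e_{2} + \frac{652}{15} e_{3} + \frac{1736}{45} e_{123}


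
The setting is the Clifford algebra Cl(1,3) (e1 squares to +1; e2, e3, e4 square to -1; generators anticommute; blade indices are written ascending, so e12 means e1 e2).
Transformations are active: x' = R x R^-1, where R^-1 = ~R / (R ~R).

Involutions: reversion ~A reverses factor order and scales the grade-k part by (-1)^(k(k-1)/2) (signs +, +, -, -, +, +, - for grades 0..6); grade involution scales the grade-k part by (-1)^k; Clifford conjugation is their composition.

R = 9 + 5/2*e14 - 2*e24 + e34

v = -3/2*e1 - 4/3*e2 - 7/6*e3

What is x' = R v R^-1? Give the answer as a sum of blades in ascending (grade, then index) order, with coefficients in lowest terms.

~R = 9 - 5/2*e14 + 2*e24 - e34, and R ~R = 319/4, so R^-1 = ~R / (319/4).
R v = -27/2*e1 - 12*e2 - 21/2*e3 + 21/4*e4 + 19/3*e124 + 17/12*e134 - 11/3*e234
Answer: -1167/638*e1 - 1024/957*e2 - 2485/1914*e3 + 378/319*e4


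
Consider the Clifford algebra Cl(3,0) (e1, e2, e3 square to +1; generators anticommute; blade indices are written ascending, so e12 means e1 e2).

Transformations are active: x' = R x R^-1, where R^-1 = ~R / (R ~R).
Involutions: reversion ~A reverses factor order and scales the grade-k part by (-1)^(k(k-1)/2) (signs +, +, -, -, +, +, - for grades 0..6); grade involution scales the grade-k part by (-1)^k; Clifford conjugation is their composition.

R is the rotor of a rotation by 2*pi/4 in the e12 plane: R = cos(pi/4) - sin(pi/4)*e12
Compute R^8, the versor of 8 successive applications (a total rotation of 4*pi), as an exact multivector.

Half-angle bookkeeping: 8 applications in e12 add up to rotor phase 8*pi/4 = 2*pi, so R^8 = cos(2*pi) - sin(2*pi)*e12.
cos(2*pi) = 1 and sin(2*pi) = 0, so R^8 = 1. The total rotation 4*pi is 2 full turns, so every vector returns to itself, yet the rotor is +1, back on the identity sheet (an even number of 2*pi turns).
Answer: 1


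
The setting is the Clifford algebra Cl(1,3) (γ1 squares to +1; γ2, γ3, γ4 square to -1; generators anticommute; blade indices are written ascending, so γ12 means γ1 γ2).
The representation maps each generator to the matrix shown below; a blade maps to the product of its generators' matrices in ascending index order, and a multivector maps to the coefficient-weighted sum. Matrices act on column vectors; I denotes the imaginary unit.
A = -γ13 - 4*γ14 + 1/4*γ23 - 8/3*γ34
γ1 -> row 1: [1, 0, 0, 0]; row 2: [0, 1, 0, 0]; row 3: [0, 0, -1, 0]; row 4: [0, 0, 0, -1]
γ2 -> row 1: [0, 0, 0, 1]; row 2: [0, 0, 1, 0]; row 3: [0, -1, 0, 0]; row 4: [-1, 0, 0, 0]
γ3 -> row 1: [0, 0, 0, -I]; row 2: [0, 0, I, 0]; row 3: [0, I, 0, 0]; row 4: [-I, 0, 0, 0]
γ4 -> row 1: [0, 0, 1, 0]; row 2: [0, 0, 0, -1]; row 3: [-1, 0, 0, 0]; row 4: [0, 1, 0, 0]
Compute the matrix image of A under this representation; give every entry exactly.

Bivector images (products of the table entries): rho(γ13) = rho(γ1)rho(γ3) = row 1: [0, 0, 0, -I]; row 2: [0, 0, I, 0]; row 3: [0, -I, 0, 0]; row 4: [I, 0, 0, 0]; rho(γ14) = rho(γ1)rho(γ4) = row 1: [0, 0, 1, 0]; row 2: [0, 0, 0, -1]; row 3: [1, 0, 0, 0]; row 4: [0, -1, 0, 0]; rho(γ23) = rho(γ2)rho(γ3) = row 1: [-I, 0, 0, 0]; row 2: [0, I, 0, 0]; row 3: [0, 0, -I, 0]; row 4: [0, 0, 0, I]; rho(γ34) = rho(γ3)rho(γ4) = row 1: [0, -I, 0, 0]; row 2: [-I, 0, 0, 0]; row 3: [0, 0, 0, -I]; row 4: [0, 0, -I, 0].
M = (-1)*rho(γ13) + (-4)*rho(γ14) + (1/4)*rho(γ23) + (-8/3)*rho(γ34), summed entrywise:
Answer: row 1: [-I/4, 8*I/3, -4, I]; row 2: [8*I/3, I/4, -I, 4]; row 3: [-4, I, -I/4, 8*I/3]; row 4: [-I, 4, 8*I/3, I/4]


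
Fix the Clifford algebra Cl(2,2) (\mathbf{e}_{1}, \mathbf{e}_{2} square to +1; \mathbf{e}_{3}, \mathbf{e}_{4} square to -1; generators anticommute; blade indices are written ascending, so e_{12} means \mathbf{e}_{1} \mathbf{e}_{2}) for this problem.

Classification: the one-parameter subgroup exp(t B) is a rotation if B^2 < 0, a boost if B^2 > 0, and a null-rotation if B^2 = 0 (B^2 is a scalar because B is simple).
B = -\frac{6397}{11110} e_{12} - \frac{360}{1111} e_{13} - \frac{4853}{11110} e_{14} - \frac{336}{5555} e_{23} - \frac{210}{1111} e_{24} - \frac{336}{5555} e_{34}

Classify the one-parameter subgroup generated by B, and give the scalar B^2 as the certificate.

B^2 term by term: the squares give (-\frac{6397}{11110})^2*(e_{12})^2 + (-\frac{360}{1111})^2*(e_{13})^2 + (-\frac{4853}{11110})^2*(e_{14})^2 + (-\frac{336}{5555})^2*(e_{23})^2 + (-\frac{210}{1111})^2*(e_{24})^2 + (-\frac{336}{5555})^2*(e_{34})^2 = \frac{40921609}{123432100}*(-1) + \frac{129600}{1234321}*(+1) + \frac{23551609}{123432100}*(+1) + \frac{112896}{30858025}*(+1) + \frac{44100}{1234321}*(+1) + \frac{112896}{30858025}*(-1) = 0 (each basis 2-blade squares to minus the product of its generators' squares); cross terms between blades sharing an index anticommute and cancel; the commuting (index-disjoint) pairs give grade-4 terms 2*c*c'*(blade product), which cancel blade by blade — e_{1234}: \frac{2149392}{30858025} - \frac{151200}{1234321} + \frac{1630608}{30858025} = 0 — confirming B is simple. So B^2 = 0.
Answer: null-rotation, certificate B^2 = 0. Check the certificate: B^2 = 0, and that sign is decisive whatever form B takes.


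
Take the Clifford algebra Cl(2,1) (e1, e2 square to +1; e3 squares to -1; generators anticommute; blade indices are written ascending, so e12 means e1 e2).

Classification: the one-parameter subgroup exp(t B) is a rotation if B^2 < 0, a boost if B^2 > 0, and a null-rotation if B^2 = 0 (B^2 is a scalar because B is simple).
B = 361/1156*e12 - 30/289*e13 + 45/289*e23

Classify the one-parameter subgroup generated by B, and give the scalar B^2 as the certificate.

B^2 term by term: the squares give (361/1156)^2*(e12)^2 + (-30/289)^2*(e13)^2 + (45/289)^2*(e23)^2 = 130321/1336336*(-1) + 900/83521*(+1) + 2025/83521*(+1) = -1/16 (each basis 2-blade squares to minus the product of its generators' squares); cross terms between blades sharing an index anticommute and cancel. So B^2 = -1/16.
Answer: rotation, certificate B^2 = -1/16. No conjugation can change B^2 = -1/16; the sign gives the class.


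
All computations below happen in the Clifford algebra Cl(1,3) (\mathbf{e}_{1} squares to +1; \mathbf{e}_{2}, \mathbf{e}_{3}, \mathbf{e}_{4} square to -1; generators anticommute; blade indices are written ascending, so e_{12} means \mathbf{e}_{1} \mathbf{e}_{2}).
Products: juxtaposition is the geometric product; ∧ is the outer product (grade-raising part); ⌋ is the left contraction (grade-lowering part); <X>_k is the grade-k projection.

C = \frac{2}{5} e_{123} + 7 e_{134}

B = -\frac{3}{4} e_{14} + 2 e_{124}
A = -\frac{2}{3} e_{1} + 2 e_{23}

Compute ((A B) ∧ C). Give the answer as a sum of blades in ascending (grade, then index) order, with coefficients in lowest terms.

step 1: \frac{1}{2} e_{4} - \frac{4}{3} e_{24} + 4 e_{134} - \frac{3}{2} e_{1234}
step 2: -\frac{1}{5} e_{1234}
Answer: -\frac{1}{5} e_{1234}


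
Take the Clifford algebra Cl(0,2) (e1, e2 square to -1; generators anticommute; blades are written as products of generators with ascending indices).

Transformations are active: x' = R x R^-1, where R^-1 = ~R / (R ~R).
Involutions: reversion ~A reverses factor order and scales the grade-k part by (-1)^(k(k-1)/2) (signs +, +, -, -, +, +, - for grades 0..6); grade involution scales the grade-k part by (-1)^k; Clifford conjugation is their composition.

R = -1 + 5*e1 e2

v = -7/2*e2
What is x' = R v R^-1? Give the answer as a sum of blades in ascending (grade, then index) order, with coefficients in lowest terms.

~R = -1 - 5*e1 e2, and R ~R = 26, so R^-1 = ~R / (26).
R v = 35/2*e1 + 7/2*e2
Answer: -35/26*e1 + 42/13*e2


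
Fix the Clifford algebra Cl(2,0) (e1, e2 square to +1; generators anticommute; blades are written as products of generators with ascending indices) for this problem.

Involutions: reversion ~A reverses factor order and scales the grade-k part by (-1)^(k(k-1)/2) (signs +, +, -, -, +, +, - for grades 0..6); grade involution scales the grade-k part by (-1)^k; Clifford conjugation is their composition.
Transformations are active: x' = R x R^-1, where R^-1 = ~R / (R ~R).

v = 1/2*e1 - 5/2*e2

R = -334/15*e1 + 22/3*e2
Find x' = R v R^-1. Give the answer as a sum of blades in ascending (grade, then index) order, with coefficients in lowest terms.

~R = -334/15*e1 + 22/3*e2, and R ~R = 123656/225, so R^-1 = ~R / (123656/225).
R v = -442/15 + 52*e1 e2
Answer: 4489/2378*e1 + 4075/2378*e2


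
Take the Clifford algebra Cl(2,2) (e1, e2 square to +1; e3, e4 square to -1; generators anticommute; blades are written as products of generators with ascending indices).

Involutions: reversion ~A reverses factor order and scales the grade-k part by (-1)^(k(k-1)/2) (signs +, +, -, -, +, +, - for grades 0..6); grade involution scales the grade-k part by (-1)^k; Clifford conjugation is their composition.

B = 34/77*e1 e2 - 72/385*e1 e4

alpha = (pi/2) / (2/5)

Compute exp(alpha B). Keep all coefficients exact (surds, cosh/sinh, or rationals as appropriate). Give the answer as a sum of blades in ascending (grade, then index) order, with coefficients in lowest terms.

B^2 term by term: the squares give (34/77)^2*(e1 e2)^2 + (-72/385)^2*(e1 e4)^2 = 1156/5929*(-1) + 5184/148225*(+1) = -4/25 (each basis 2-blade squares to minus the product of its generators' squares); cross terms between blades sharing an index anticommute and cancel. So B^2 = -4/25.
B^2 = -4/25 — the negative square puts this in the circular regime; l = 2/5, alpha*l = pi/2, so exp(alpha B) = cos(pi/2) + (sin(pi/2)/(2/5))*B = 0 + (5/2)*B.
Answer: 85/77*e1 e2 - 36/77*e1 e4


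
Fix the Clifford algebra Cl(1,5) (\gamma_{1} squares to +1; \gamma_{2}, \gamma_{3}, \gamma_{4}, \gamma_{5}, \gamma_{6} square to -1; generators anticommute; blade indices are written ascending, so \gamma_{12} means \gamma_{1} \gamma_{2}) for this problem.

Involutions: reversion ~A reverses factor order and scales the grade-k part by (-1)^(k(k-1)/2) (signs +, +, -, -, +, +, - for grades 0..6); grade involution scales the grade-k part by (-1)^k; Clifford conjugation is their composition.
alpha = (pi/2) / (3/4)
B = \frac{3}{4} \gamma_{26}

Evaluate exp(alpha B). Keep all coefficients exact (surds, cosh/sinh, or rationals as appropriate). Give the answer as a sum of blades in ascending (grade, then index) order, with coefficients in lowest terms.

B^2 = (\frac{3}{4})^2*(\gamma_{26})^2 = \frac{9}{16}*(-1) = -\frac{9}{16} (a basis 2-blade squares to minus the product of its generators' squares).
B^2 = -\frac{9}{16} — the series telescopes trigonometrically here: l = \frac{3}{4}, alpha*l = \frac{\pi}{2}, so exp(alpha B) = cos(\frac{\pi}{2}) + (sin(\frac{\pi}{2})/(\frac{3}{4}))*B = 0 + (\frac{4}{3})*B.
Answer: \gamma_{26}


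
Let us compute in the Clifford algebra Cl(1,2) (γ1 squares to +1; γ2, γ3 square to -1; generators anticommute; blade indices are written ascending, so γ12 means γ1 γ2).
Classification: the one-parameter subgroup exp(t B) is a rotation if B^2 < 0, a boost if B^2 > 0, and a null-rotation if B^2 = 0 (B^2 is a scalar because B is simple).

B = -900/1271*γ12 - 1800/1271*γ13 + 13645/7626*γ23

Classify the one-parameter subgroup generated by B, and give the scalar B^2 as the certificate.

B^2 term by term: the squares give (-900/1271)^2*(γ12)^2 + (-1800/1271)^2*(γ13)^2 + (13645/7626)^2*(γ23)^2 = 810000/1615441*(+1) + 3240000/1615441*(+1) + 186186025/58155876*(-1) = -25/36 (each basis 2-blade squares to minus the product of its generators' squares); cross terms between blades sharing an index anticommute and cancel. So B^2 = -25/36.
Answer: rotation, certificate B^2 = -25/36. One invariant decides it: the square -25/36 survives every conjugation, and its sign is exactly the classification.


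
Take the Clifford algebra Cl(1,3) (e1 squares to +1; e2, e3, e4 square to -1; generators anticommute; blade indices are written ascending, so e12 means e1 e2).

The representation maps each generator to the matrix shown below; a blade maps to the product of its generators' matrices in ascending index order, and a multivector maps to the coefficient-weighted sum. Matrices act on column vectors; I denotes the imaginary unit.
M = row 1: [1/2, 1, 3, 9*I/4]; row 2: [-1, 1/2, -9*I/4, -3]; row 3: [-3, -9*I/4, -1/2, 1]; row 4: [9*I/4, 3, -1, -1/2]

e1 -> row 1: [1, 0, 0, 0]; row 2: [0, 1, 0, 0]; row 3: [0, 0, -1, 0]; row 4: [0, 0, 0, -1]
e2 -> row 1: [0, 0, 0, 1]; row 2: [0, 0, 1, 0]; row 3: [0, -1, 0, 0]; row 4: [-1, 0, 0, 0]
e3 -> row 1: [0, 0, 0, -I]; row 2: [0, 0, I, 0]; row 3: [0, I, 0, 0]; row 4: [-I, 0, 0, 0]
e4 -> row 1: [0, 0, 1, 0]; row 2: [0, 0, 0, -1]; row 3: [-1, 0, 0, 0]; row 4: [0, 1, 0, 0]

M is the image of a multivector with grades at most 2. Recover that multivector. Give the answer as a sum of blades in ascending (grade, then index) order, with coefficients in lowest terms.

Method: the blade images are trace-orthogonal — tr(rho(e_A) rho(e_B)^-1) = 4 if A = B and 0 otherwise — and rho(e_A)^-1 = (e_A)^2 * rho(e_A) with (e_A)^2 = +1 or -1, so the coefficient of e_A in the preimage is (e_A)^2 * tr(M rho(e_A))/4.
Nonzero projections over blades of grade <= 2: e1: (e1)^2 = +1, tr(M rho(e1)) = 2, coefficient 1/2; e3: (e3)^2 = -1, tr(M rho(e3)) = 9, coefficient -9/4; e4: (e4)^2 = -1, tr(M rho(e4)) = -12, coefficient 3; e24: (e24)^2 = -1, tr(M rho(e24)) = -4, coefficient 1. Every other blade of grade <= 2 projects to 0.
Answer: 1/2*e1 - 9/4*e3 + 3*e4 + e24


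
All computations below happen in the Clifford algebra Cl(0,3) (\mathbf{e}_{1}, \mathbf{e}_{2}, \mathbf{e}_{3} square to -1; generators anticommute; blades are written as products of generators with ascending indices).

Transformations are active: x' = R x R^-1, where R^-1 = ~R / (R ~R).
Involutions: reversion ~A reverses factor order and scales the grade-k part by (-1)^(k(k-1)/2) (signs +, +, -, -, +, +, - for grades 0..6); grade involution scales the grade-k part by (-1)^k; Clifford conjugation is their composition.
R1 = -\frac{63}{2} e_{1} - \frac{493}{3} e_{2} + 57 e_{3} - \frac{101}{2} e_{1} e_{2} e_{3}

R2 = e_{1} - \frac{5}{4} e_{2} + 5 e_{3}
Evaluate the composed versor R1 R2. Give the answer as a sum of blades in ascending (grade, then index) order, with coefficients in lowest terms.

Distribute over the terms of R2 (each basis-blade product reordered to ascending indices, repeated generators contracted through their squares):
R1 (e_{1}) = \frac{63}{2} + \frac{493}{3} e_{1} e_{2} - 57 e_{1} e_{3} + \frac{101}{2} e_{2} e_{3}
R1 (-\frac{5}{4} e_{2}) = -\frac{2465}{12} + \frac{315}{8} e_{1} e_{2} + \frac{505}{8} e_{1} e_{3} + \frac{285}{4} e_{2} e_{3}
R1 (5 e_{3}) = -285 + \frac{505}{2} e_{1} e_{2} - \frac{315}{2} e_{1} e_{3} - \frac{2465}{3} e_{2} e_{3}
Summing the partial products and collecting blades:
Answer: -\frac{5507}{12} + \frac{10949}{24} e_{1} e_{2} - \frac{1211}{8} e_{1} e_{3} - \frac{8399}{12} e_{2} e_{3}


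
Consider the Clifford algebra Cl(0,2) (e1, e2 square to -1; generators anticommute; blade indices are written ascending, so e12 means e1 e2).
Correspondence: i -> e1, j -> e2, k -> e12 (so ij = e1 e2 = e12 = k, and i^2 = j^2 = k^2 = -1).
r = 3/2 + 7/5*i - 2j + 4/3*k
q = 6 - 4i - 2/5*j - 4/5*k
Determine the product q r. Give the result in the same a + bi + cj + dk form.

In blades: q = 6 - 4*e1 - 2/5*e2 - 4/5*e12, r = 3/2 + 7/5*e1 - 2*e2 + 4/3*e12.
Distribute q over r term by term (generator squares from the signature, products reordered to ascending indices): (6)*r = 9 + 42/5*e1 - 12*e2 + 8*e12; (-4*e1)*r = 28/5 - 6*e1 + 16/3*e2 + 8*e12; (-2/5*e2)*r = -4/5 - 8/15*e1 - 3/5*e2 + 14/25*e12; (-4/5*e12)*r = 16/15 - 8/5*e1 - 28/25*e2 - 6/5*e12.
Sum: 223/15 + 4/15*e1 - 629/75*e2 + 384/25*e12; translating back through the correspondence:
Answer: 223/15 + 4/15*i - 629/75*j + 384/25*k


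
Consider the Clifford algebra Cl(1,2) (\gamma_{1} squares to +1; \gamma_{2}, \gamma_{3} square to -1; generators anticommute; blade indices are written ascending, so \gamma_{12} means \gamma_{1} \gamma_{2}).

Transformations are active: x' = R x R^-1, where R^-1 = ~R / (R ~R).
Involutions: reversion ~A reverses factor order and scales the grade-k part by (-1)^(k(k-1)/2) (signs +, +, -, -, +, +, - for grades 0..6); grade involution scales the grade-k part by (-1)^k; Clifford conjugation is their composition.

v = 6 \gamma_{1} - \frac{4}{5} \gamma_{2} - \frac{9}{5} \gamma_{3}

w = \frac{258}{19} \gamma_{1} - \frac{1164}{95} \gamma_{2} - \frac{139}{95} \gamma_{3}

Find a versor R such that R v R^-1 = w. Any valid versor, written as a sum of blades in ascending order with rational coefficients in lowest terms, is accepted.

The midline construction: v and w both square to \frac{803}{25}, so reflecting in their sum \frac{372}{19} \gamma_{1} - \frac{248}{19} \gamma_{2} - \frac{62}{19} \gamma_{3} exchanges them.
Answer: \frac{372}{19} \gamma_{1} - \frac{248}{19} \gamma_{2} - \frac{62}{19} \gamma_{3}


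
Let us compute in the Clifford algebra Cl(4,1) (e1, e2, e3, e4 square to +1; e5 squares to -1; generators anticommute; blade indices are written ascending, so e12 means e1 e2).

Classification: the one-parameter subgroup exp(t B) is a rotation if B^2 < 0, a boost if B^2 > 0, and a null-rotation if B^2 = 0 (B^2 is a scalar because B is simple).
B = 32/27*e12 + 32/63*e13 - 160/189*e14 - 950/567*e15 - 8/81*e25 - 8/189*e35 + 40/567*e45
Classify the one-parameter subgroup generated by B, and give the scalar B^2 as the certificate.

B^2 term by term: the squares give (32/27)^2*(e12)^2 + (32/63)^2*(e13)^2 + (-160/189)^2*(e14)^2 + (-950/567)^2*(e15)^2 + (-8/81)^2*(e25)^2 + (-8/189)^2*(e35)^2 + (40/567)^2*(e45)^2 = 1024/729*(-1) + 1024/3969*(-1) + 25600/35721*(-1) + 902500/321489*(+1) + 64/6561*(+1) + 64/35721*(+1) + 1600/321489*(+1) = 4/9 (each basis 2-blade squares to minus the product of its generators' squares); cross terms between blades sharing an index anticommute and cancel; the commuting (index-disjoint) pairs give grade-4 terms 2*c*c'*(blade product), which cancel blade by blade — e1235: -512/5103 + 512/5103 = 0; e1245: 2560/15309 - 2560/15309 = 0; e1345: 2560/35721 - 2560/35721 = 0 — confirming B is simple. So B^2 = 4/9.
Answer: boost, certificate B^2 = 4/9. The invariant at work: B^2 = 4/9 is unchanged by conjugation, hence its sign classifies the subgroup whatever basis B is written in.


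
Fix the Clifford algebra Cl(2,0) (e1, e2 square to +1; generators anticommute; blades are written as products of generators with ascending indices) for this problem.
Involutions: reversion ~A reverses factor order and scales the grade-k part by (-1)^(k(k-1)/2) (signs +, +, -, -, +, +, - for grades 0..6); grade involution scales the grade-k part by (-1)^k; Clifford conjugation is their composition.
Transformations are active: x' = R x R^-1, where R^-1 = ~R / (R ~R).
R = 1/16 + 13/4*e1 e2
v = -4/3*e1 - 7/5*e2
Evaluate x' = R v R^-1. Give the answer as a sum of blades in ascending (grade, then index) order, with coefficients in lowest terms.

~R = 1/16 - 13/4*e1 e2, and R ~R = 2705/256, so R^-1 = ~R / (2705/256).
R v = -139/30*e1 + 1019/240*e2
Answer: 17292/13525*e1 + 58843/40575*e2


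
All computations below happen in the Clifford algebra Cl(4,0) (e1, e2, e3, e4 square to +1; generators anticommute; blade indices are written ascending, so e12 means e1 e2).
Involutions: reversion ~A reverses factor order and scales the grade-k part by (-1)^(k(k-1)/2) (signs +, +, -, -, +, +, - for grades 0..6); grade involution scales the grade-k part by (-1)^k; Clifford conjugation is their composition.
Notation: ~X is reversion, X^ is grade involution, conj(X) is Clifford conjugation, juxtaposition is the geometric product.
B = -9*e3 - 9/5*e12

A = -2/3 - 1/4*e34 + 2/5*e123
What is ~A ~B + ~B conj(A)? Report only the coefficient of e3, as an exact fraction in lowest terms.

first term: 168/25*e3 + 9/4*e4 + 12/5*e12 + 9/20*e1234
second term: 132/25*e3 - 9/4*e4 - 24/5*e12 + 9/20*e1234
Answer: 12


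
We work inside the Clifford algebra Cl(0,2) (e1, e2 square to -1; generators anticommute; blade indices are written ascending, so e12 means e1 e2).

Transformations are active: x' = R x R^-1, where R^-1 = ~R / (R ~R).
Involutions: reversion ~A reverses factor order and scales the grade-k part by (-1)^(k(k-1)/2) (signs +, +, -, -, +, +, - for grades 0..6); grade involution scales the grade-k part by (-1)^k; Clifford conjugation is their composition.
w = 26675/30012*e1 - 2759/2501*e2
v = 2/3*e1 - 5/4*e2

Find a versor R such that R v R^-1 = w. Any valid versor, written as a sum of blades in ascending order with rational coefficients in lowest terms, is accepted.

Reasoning: v^2 = w^2 = -289/144 since conjugation preserves the quadratic form; R = v + w = 15561/10004*e1 - 23541/10004*e2 is then valid when invertible, keeping its own part and reversing (v - w)/2.
Answer: 15561/10004*e1 - 23541/10004*e2


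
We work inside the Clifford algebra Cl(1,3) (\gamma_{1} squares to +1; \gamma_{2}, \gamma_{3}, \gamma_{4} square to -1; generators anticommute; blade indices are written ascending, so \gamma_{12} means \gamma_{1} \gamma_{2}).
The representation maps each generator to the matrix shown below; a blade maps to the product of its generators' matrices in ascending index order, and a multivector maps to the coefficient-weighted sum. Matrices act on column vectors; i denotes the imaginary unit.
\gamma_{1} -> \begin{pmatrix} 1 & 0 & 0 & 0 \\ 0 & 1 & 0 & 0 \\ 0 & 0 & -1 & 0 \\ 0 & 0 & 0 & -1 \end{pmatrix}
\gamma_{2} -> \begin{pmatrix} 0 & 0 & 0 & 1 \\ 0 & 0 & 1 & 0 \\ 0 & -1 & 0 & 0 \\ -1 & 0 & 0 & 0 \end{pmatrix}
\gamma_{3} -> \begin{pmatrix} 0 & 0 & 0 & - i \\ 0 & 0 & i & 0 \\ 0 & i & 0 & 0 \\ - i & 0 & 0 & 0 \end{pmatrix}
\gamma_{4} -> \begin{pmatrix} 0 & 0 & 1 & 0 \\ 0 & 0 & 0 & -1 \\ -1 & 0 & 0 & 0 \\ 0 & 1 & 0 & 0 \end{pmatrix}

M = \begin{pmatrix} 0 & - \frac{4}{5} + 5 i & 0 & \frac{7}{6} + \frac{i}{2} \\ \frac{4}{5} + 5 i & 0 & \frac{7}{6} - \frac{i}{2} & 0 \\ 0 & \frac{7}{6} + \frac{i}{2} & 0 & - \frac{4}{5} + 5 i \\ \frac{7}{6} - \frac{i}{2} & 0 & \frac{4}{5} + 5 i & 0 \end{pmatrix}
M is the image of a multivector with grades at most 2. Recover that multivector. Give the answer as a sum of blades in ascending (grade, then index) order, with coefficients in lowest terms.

Method: the blade images are trace-orthogonal — tr(rho(e_A) rho(e_B)^-1) = 4 if A = B and 0 otherwise — and rho(e_A)^-1 = (e_A)^2 * rho(e_A) with (e_A)^2 = +1 or -1, so the coefficient of e_A in the preimage is (e_A)^2 * tr(M rho(e_A))/4.
Nonzero projections over blades of grade <= 2: \gamma_{12}: (\gamma_{12})^2 = +1, tr(M rho(\gamma_{12})) = \frac{14}{3}, coefficient \frac{7}{6}; \gamma_{13}: (\gamma_{13})^2 = +1, tr(M rho(\gamma_{13})) = -2, coefficient -\frac{1}{2}; \gamma_{24}: (\gamma_{24})^2 = -1, tr(M rho(\gamma_{24})) = \frac{16}{5}, coefficient -\frac{4}{5}; \gamma_{34}: (\gamma_{34})^2 = -1, tr(M rho(\gamma_{34})) = 20, coefficient -5. Every other blade of grade <= 2 projects to 0.
Answer: \frac{7}{6} \gamma_{12} - \frac{1}{2} \gamma_{13} - \frac{4}{5} \gamma_{24} - 5 \gamma_{34}


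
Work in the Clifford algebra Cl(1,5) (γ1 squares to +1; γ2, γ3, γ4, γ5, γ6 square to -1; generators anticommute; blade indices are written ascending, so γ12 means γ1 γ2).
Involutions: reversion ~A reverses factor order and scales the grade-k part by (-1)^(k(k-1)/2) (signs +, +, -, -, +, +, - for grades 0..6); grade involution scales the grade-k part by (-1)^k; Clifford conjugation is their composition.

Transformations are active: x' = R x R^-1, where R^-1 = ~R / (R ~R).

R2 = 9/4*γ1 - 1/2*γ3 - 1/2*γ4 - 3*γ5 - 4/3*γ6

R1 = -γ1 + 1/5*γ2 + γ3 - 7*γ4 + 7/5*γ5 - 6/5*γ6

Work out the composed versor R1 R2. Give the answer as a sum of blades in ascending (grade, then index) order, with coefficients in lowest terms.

Distribute over the terms of R2 (each basis-blade product reordered to ascending indices, repeated generators contracted through their squares):
R1 (9/4*γ1) = -9/4 - 9/20*γ12 - 9/4*γ13 + 63/4*γ14 - 63/20*γ15 + 27/10*γ16
R1 (-1/2*γ3) = 1/2 + 1/2*γ13 - 1/10*γ23 - 7/2*γ34 + 7/10*γ35 - 3/5*γ36
R1 (-1/2*γ4) = -7/2 + 1/2*γ14 - 1/10*γ24 - 1/2*γ34 + 7/10*γ45 - 3/5*γ46
R1 (-3*γ5) = 21/5 + 3*γ15 - 3/5*γ25 - 3*γ35 + 21*γ45 - 18/5*γ56
R1 (-4/3*γ6) = -8/5 + 4/3*γ16 - 4/15*γ26 - 4/3*γ36 + 28/3*γ46 - 28/15*γ56
Summing the partial products and collecting blades:
Answer: -53/20 - 9/20*γ12 - 7/4*γ13 + 65/4*γ14 - 3/20*γ15 + 121/30*γ16 - 1/10*γ23 - 1/10*γ24 - 3/5*γ25 - 4/15*γ26 - 4*γ34 - 23/10*γ35 - 29/15*γ36 + 217/10*γ45 + 131/15*γ46 - 82/15*γ56
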